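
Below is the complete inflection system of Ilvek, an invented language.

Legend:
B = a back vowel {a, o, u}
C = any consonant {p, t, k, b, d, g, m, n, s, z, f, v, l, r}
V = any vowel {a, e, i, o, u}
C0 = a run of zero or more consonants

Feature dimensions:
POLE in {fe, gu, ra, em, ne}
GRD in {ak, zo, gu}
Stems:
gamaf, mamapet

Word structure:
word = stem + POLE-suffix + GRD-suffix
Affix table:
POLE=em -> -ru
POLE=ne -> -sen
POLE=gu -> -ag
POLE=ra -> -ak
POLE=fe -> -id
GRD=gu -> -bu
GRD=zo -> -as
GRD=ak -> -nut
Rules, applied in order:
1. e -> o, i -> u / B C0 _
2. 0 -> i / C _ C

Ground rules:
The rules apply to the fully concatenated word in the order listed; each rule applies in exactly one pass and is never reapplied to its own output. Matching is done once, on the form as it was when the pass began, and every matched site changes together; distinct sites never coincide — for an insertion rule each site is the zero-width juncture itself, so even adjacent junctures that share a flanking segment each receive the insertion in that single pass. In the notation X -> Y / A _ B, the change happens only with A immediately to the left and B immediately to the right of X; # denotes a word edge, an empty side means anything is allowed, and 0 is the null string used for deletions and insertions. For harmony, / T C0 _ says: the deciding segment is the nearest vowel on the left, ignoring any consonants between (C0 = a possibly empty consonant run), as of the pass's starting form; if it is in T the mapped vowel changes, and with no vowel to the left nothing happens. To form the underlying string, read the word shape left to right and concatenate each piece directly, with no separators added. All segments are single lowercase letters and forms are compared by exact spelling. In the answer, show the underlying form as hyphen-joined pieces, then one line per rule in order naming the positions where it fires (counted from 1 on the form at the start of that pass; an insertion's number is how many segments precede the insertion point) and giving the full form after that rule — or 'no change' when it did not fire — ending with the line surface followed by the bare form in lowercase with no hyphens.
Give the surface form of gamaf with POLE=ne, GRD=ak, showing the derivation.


underlying: gamaf-sen-nut
1. e -> o, i -> u / B C0 _: fires at position(s) 7: gamafsonnut
2. 0 -> i / C _ C: inserts after position(s) 5, 8: gamafisoninut
surface: gamafisoninut


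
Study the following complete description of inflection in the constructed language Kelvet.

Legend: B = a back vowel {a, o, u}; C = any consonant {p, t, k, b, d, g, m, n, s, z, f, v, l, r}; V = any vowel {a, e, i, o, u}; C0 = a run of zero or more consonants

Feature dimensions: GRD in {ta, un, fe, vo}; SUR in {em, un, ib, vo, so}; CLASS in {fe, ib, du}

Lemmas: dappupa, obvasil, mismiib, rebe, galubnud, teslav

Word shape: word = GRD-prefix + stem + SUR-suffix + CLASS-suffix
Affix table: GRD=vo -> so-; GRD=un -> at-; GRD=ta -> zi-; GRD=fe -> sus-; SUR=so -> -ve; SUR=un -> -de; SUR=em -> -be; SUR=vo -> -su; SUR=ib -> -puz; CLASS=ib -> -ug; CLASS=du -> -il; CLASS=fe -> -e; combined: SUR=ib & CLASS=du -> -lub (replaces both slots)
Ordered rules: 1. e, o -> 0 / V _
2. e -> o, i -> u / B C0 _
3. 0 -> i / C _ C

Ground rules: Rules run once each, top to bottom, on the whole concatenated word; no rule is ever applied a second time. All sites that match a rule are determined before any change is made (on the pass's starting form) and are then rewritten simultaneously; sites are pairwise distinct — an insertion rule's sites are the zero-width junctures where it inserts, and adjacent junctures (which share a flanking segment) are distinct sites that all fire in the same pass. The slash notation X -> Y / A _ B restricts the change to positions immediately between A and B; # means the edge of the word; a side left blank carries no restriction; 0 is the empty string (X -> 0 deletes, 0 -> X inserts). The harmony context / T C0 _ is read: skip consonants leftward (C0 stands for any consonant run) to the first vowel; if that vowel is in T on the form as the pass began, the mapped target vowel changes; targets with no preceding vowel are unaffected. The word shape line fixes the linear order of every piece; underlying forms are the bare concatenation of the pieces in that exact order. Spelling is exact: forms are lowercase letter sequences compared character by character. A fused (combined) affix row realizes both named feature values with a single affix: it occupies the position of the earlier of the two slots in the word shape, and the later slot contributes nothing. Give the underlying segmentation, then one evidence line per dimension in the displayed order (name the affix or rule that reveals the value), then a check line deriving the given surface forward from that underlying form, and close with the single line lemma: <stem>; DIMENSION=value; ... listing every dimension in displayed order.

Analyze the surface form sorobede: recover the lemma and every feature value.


underlying: so-rebe-de-e
GRD=vo - signalled by the affix so-
SUR=un - signalled by the affix -de
CLASS=fe - signalled by the affix -e
check: sorebedee -> sorebede -> sorobede -> sorobede
lemma: rebe; GRD=vo; SUR=un; CLASS=fe


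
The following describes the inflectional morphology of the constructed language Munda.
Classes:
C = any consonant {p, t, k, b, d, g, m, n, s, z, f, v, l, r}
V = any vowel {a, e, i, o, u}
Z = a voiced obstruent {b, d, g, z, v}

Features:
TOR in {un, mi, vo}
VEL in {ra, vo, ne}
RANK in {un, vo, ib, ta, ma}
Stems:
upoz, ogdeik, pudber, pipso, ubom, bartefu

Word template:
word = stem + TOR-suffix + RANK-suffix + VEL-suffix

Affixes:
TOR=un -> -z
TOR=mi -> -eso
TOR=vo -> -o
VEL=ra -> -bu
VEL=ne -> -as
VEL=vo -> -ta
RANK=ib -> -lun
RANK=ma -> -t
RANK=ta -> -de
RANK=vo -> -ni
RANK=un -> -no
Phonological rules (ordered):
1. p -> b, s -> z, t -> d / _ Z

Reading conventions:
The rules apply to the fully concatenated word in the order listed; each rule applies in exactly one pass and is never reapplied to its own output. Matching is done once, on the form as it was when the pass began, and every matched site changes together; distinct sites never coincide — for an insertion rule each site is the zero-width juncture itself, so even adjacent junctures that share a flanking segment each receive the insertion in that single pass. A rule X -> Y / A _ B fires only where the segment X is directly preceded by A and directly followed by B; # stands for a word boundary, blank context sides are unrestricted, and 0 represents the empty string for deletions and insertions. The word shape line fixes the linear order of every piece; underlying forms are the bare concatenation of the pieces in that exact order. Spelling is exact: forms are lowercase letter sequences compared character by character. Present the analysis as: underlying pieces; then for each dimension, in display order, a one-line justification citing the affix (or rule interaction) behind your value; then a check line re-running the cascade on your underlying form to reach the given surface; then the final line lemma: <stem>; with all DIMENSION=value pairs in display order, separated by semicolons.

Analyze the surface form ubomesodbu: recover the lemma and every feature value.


underlying: ubom-eso-t-bu
TOR=mi - signalled by the affix -eso
VEL=ra - signalled by the affix -bu
RANK=ma - signalled by the affix -t
check: ubomesotbu -> ubomesodbu
lemma: ubom; TOR=mi; VEL=ra; RANK=ma


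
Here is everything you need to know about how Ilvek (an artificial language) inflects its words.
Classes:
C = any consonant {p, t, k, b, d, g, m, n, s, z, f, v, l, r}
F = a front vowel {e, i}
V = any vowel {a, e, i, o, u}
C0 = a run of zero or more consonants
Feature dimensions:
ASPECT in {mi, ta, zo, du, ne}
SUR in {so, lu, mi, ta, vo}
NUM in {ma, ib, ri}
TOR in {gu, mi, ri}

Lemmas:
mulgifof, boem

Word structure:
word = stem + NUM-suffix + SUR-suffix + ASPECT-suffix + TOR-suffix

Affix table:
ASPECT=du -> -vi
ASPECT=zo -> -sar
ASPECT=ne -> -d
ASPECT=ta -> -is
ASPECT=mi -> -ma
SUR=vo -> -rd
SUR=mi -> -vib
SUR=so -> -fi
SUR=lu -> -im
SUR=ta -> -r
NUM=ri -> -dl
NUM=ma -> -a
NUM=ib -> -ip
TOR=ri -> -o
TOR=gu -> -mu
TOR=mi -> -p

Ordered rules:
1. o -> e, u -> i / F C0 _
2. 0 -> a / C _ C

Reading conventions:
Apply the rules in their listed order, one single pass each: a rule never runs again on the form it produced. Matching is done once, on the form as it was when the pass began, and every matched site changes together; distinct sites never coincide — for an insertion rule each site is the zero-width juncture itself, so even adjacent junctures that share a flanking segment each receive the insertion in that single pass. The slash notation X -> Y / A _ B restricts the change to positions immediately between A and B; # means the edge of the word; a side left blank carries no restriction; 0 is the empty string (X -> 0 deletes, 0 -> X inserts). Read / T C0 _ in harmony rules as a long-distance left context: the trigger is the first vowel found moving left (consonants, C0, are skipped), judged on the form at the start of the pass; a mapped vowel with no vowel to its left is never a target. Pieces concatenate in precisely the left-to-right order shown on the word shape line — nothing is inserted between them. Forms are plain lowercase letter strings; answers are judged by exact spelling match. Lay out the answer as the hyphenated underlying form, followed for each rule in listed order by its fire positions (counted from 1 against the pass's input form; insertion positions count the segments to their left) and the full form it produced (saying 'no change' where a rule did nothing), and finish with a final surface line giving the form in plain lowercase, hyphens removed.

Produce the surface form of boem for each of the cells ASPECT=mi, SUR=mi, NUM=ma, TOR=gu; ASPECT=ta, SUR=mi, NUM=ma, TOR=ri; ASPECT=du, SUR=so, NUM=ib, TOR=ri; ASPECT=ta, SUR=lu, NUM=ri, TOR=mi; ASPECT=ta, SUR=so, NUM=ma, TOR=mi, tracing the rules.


cell ASPECT=mi, SUR=mi, NUM=ma, TOR=gu:
underlying: boem-a-vib-ma-mu
1. o -> e, u -> i / F C0 _: no change
2. 0 -> a / C _ C: inserts after position(s) 8: boemavibamamu
surface: boemavibamamu

cell ASPECT=ta, SUR=mi, NUM=ma, TOR=ri:
underlying: boem-a-vib-is-o
1. o -> e, u -> i / F C0 _: fires at position(s) 11: boemavibise
2. 0 -> a / C _ C: no change
surface: boemavibise

cell ASPECT=du, SUR=so, NUM=ib, TOR=ri:
underlying: boem-ip-fi-vi-o
1. o -> e, u -> i / F C0 _: fires at position(s) 11: boemipfivie
2. 0 -> a / C _ C: inserts after position(s) 6: boemipafivie
surface: boemipafivie

cell ASPECT=ta, SUR=lu, NUM=ri, TOR=mi:
underlying: boem-dl-im-is-p
1. o -> e, u -> i / F C0 _: no change
2. 0 -> a / C _ C: inserts after position(s) 4, 5, 10: boemadalimisap
surface: boemadalimisap

cell ASPECT=ta, SUR=so, NUM=ma, TOR=mi:
underlying: boem-a-fi-is-p
1. o -> e, u -> i / F C0 _: no change
2. 0 -> a / C _ C: inserts after position(s) 9: boemafiisap
surface: boemafiisap


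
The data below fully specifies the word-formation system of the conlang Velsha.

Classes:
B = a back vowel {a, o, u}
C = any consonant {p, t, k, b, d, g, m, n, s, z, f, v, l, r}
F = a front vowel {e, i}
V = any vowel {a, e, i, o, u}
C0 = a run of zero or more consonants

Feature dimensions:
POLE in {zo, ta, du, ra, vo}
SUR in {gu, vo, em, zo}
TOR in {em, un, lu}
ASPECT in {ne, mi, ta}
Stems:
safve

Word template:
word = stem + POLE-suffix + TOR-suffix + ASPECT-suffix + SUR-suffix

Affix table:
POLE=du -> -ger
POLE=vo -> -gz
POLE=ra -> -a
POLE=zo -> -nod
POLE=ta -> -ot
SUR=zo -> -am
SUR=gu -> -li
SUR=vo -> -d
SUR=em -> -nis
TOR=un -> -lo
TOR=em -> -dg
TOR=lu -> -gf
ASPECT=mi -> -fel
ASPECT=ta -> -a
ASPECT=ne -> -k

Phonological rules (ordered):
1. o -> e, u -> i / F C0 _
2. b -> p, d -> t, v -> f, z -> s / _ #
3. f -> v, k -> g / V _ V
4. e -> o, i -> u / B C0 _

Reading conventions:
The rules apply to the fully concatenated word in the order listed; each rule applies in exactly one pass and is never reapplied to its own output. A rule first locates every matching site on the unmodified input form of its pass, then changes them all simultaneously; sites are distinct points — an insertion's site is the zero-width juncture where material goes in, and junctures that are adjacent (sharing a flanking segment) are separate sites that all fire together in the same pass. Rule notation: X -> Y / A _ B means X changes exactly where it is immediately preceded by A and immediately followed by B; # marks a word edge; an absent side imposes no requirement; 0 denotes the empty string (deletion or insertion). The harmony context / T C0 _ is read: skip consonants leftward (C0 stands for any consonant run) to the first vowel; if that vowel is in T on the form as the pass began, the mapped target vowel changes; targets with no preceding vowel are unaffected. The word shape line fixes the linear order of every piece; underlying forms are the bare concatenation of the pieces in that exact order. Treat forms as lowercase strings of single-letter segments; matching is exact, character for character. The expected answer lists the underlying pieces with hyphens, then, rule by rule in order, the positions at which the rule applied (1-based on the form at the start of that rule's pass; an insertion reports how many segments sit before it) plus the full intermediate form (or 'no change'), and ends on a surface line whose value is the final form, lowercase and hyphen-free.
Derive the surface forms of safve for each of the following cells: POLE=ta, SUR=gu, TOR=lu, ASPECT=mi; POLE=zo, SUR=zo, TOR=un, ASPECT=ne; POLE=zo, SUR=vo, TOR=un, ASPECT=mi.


cell POLE=ta, SUR=gu, TOR=lu, ASPECT=mi:
underlying: safve-ot-gf-fel-li
1. o -> e, u -> i / F C0 _: fires at position(s) 6: safveetgffelli
2. b -> p, d -> t, v -> f, z -> s / _ #: no change
3. f -> v, k -> g / V _ V: no change
4. e -> o, i -> u / B C0 _: fires at position(s) 5: safvoetgffelli
surface: safvoetgffelli

cell POLE=zo, SUR=zo, TOR=un, ASPECT=ne:
underlying: safve-nod-lo-k-am
1. o -> e, u -> i / F C0 _: fires at position(s) 7: safvenedlokam
2. b -> p, d -> t, v -> f, z -> s / _ #: no change
3. f -> v, k -> g / V _ V: fires at position(s) 11: safvenedlogam
4. e -> o, i -> u / B C0 _: fires at position(s) 5: safvonedlogam
surface: safvonedlogam

cell POLE=zo, SUR=vo, TOR=un, ASPECT=mi:
underlying: safve-nod-lo-fel-d
1. o -> e, u -> i / F C0 _: fires at position(s) 7: safvenedlofeld
2. b -> p, d -> t, v -> f, z -> s / _ #: fires at position(s) 14: safvenedlofelt
3. f -> v, k -> g / V _ V: fires at position(s) 11: safvenedlovelt
4. e -> o, i -> u / B C0 _: fires at position(s) 5, 12: safvonedlovolt
surface: safvonedlovolt


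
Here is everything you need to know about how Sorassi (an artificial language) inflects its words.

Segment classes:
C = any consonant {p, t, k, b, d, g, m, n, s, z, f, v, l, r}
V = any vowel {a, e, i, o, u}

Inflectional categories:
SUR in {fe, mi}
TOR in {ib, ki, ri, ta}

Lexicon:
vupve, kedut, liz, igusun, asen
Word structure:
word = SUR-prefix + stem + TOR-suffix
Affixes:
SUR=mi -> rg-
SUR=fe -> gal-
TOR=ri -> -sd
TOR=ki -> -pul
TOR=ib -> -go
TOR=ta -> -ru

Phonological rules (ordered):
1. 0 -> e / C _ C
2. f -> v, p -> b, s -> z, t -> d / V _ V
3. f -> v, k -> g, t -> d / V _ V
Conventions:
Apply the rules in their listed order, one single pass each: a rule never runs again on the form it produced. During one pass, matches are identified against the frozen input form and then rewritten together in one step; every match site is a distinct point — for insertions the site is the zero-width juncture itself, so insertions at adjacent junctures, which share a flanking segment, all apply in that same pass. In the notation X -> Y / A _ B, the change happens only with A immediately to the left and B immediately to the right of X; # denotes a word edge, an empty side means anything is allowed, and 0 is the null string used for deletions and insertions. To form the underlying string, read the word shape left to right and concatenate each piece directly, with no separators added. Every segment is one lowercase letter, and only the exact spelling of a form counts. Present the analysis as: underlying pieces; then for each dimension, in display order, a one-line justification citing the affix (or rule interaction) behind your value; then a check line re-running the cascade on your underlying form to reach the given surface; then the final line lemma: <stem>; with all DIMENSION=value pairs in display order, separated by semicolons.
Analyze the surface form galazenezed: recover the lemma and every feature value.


underlying: gal-asen-sd
SUR=fe - signalled by the affix gal-
TOR=ri - signalled by the affix -sd
check: galasensd -> galasenesed -> galazenezed -> galazenezed
lemma: asen; SUR=fe; TOR=ri


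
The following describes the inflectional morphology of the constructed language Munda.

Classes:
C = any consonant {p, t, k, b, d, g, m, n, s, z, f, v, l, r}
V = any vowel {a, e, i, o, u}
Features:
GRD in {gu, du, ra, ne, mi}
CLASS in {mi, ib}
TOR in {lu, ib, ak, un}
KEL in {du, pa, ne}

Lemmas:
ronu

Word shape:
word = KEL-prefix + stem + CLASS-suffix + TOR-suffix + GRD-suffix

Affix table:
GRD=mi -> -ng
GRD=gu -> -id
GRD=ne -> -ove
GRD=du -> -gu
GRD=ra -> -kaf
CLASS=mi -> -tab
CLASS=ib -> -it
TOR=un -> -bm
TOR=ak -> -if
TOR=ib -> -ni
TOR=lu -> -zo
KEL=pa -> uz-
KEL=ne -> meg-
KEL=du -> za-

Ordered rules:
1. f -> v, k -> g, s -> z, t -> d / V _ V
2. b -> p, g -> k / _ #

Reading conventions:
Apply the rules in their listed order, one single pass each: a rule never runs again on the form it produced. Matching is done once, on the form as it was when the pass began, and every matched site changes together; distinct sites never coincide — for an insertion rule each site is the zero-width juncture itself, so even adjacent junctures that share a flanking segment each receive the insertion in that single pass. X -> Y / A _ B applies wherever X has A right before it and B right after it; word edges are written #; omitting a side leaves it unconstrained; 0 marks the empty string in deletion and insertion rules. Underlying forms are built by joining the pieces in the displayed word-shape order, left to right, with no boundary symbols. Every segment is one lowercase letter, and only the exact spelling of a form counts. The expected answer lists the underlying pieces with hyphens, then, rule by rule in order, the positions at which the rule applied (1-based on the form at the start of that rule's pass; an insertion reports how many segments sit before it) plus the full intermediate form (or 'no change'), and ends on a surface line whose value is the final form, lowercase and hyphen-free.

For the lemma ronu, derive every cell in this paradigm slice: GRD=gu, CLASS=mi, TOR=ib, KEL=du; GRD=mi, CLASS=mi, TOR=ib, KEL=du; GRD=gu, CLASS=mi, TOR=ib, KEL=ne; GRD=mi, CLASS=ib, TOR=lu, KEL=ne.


cell GRD=gu, CLASS=mi, TOR=ib, KEL=du:
underlying: za-ronu-tab-ni-id
1. f -> v, k -> g, s -> z, t -> d / V _ V: fires at position(s) 7: zaronudabniid
2. b -> p, g -> k / _ #: no change
surface: zaronudabniid

cell GRD=mi, CLASS=mi, TOR=ib, KEL=du:
underlying: za-ronu-tab-ni-ng
1. f -> v, k -> g, s -> z, t -> d / V _ V: fires at position(s) 7: zaronudabning
2. b -> p, g -> k / _ #: fires at position(s) 13: zaronudabnink
surface: zaronudabnink

cell GRD=gu, CLASS=mi, TOR=ib, KEL=ne:
underlying: meg-ronu-tab-ni-id
1. f -> v, k -> g, s -> z, t -> d / V _ V: fires at position(s) 8: megronudabniid
2. b -> p, g -> k / _ #: no change
surface: megronudabniid

cell GRD=mi, CLASS=ib, TOR=lu, KEL=ne:
underlying: meg-ronu-it-zo-ng
1. f -> v, k -> g, s -> z, t -> d / V _ V: no change
2. b -> p, g -> k / _ #: fires at position(s) 13: megronuitzonk
surface: megronuitzonk


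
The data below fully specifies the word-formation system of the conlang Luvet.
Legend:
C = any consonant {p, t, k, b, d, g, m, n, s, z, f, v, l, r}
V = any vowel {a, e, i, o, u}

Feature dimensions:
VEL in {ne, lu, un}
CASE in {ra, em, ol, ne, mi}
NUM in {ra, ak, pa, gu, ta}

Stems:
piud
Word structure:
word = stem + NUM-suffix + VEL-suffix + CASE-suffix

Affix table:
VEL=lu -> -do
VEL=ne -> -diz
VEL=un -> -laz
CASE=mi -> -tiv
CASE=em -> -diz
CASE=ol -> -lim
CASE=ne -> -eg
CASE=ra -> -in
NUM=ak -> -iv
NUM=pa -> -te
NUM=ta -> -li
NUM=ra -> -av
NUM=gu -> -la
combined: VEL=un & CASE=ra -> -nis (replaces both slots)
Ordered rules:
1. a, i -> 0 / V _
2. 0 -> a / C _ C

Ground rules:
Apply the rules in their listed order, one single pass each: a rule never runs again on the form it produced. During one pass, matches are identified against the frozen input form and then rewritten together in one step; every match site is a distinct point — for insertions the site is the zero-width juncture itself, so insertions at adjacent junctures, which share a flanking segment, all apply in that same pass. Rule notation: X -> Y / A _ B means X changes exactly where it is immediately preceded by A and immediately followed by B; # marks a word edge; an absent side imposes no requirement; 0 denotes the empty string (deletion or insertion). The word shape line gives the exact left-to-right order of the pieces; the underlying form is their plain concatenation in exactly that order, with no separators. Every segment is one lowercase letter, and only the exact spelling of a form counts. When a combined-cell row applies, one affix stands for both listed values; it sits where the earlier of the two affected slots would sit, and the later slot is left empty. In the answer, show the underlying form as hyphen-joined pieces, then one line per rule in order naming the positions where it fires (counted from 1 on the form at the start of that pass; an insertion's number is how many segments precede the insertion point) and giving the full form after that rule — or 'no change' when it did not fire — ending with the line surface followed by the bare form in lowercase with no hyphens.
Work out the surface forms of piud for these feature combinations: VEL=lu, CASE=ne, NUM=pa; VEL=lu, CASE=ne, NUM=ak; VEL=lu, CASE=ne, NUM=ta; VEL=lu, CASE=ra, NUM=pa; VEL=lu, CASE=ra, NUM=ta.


cell VEL=lu, CASE=ne, NUM=pa:
underlying: piud-te-do-eg
1. a, i -> 0 / V _: no change
2. 0 -> a / C _ C: inserts after position(s) 4: piudatedoeg
surface: piudatedoeg

cell VEL=lu, CASE=ne, NUM=ak:
underlying: piud-iv-do-eg
1. a, i -> 0 / V _: no change
2. 0 -> a / C _ C: inserts after position(s) 6: piudivadoeg
surface: piudivadoeg

cell VEL=lu, CASE=ne, NUM=ta:
underlying: piud-li-do-eg
1. a, i -> 0 / V _: no change
2. 0 -> a / C _ C: inserts after position(s) 4: piudalidoeg
surface: piudalidoeg

cell VEL=lu, CASE=ra, NUM=pa:
underlying: piud-te-do-in
1. a, i -> 0 / V _: fires at position(s) 9: piudtedon
2. 0 -> a / C _ C: inserts after position(s) 4: piudatedon
surface: piudatedon

cell VEL=lu, CASE=ra, NUM=ta:
underlying: piud-li-do-in
1. a, i -> 0 / V _: fires at position(s) 9: piudlidon
2. 0 -> a / C _ C: inserts after position(s) 4: piudalidon
surface: piudalidon


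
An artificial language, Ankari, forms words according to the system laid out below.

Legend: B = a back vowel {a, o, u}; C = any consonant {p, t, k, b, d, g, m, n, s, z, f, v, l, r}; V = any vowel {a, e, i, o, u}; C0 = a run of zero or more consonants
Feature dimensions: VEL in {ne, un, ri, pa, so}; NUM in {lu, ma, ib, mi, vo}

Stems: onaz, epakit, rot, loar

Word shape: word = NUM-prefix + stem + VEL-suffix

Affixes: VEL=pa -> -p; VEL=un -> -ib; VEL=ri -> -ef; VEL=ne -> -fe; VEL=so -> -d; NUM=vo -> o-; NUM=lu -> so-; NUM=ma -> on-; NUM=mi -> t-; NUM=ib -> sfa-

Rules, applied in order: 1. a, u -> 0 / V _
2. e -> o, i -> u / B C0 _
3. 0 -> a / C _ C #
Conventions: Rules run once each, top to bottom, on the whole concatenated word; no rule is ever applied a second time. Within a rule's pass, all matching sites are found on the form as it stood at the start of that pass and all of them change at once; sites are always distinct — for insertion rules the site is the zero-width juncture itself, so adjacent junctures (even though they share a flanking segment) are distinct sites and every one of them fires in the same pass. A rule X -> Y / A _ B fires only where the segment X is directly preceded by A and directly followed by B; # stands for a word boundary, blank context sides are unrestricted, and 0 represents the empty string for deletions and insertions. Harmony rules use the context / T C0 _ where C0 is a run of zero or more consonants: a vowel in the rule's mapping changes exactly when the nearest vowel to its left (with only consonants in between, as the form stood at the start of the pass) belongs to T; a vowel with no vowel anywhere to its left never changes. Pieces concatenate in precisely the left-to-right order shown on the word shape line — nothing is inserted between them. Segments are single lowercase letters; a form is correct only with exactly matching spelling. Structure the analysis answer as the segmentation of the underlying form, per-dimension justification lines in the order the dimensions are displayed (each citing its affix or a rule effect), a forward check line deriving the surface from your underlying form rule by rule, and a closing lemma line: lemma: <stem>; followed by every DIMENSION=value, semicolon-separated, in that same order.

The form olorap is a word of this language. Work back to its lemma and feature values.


underlying: o-loar-p
VEL=pa - signalled by the affix -p
NUM=vo - signalled by the affix o-
check: oloarp -> olorp -> olorp -> olorap
lemma: loar; VEL=pa; NUM=vo


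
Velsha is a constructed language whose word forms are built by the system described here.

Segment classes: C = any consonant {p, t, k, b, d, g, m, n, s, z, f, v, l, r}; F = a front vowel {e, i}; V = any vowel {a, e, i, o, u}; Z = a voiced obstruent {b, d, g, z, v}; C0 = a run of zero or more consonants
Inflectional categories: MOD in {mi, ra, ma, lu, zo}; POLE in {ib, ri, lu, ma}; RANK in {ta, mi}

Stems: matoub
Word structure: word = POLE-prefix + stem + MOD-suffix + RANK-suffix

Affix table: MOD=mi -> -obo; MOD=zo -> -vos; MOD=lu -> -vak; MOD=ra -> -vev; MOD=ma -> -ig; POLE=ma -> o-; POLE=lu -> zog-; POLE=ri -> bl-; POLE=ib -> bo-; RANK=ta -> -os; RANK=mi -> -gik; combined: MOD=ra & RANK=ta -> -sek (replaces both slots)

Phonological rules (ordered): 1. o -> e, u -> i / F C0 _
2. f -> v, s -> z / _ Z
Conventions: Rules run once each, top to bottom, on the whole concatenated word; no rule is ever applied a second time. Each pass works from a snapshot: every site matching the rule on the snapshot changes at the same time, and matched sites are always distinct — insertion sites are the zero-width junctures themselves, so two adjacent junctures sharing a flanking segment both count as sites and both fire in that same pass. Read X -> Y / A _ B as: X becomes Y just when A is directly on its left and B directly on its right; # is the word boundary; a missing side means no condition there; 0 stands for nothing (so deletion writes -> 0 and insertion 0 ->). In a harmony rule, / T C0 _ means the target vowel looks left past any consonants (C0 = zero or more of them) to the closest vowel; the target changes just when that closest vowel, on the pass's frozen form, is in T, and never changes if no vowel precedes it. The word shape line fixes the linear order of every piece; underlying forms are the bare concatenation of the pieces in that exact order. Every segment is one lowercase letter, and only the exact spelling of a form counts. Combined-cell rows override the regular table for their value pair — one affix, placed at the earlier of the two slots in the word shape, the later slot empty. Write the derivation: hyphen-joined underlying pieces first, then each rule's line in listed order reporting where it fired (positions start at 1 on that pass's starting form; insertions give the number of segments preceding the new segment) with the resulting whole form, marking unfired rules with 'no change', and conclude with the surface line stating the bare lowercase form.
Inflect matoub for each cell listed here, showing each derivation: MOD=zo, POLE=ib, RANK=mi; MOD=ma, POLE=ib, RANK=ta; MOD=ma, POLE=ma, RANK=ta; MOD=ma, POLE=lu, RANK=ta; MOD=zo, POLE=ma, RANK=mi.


cell MOD=zo, POLE=ib, RANK=mi:
underlying: bo-matoub-vos-gik
1. o -> e, u -> i / F C0 _: no change
2. f -> v, s -> z / _ Z: fires at position(s) 11: bomatoubvozgik
surface: bomatoubvozgik

cell MOD=ma, POLE=ib, RANK=ta:
underlying: bo-matoub-ig-os
1. o -> e, u -> i / F C0 _: fires at position(s) 11: bomatoubiges
2. f -> v, s -> z / _ Z: no change
surface: bomatoubiges

cell MOD=ma, POLE=ma, RANK=ta:
underlying: o-matoub-ig-os
1. o -> e, u -> i / F C0 _: fires at position(s) 10: omatoubiges
2. f -> v, s -> z / _ Z: no change
surface: omatoubiges

cell MOD=ma, POLE=lu, RANK=ta:
underlying: zog-matoub-ig-os
1. o -> e, u -> i / F C0 _: fires at position(s) 12: zogmatoubiges
2. f -> v, s -> z / _ Z: no change
surface: zogmatoubiges

cell MOD=zo, POLE=ma, RANK=mi:
underlying: o-matoub-vos-gik
1. o -> e, u -> i / F C0 _: no change
2. f -> v, s -> z / _ Z: fires at position(s) 10: omatoubvozgik
surface: omatoubvozgik


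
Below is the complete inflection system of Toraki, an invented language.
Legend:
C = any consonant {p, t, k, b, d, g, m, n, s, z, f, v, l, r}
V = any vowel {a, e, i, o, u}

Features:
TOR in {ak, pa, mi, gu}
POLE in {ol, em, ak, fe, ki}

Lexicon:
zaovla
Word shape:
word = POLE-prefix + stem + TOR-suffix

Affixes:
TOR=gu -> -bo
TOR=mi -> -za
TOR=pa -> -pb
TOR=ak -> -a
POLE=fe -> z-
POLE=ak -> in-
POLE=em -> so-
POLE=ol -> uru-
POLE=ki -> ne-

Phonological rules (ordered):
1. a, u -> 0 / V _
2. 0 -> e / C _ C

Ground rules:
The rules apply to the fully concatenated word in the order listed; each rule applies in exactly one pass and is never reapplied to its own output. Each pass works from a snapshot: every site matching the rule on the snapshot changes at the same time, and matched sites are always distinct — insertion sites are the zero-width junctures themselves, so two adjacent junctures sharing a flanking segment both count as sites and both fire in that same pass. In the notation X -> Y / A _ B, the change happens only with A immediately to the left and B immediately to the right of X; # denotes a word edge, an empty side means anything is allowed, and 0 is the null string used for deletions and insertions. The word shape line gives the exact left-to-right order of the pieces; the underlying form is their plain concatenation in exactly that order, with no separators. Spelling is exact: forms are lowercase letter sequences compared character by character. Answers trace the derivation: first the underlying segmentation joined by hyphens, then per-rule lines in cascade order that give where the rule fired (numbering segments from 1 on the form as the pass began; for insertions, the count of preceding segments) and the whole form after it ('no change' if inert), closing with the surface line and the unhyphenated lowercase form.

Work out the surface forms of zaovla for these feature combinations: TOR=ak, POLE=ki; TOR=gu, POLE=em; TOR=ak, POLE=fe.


cell TOR=ak, POLE=ki:
underlying: ne-zaovla-a
1. a, u -> 0 / V _: fires at position(s) 9: nezaovla
2. 0 -> e / C _ C: inserts after position(s) 6: nezaovela
surface: nezaovela

cell TOR=gu, POLE=em:
underlying: so-zaovla-bo
1. a, u -> 0 / V _: no change
2. 0 -> e / C _ C: inserts after position(s) 6: sozaovelabo
surface: sozaovelabo

cell TOR=ak, POLE=fe:
underlying: z-zaovla-a
1. a, u -> 0 / V _: fires at position(s) 8: zzaovla
2. 0 -> e / C _ C: inserts after position(s) 1, 5: zezaovela
surface: zezaovela


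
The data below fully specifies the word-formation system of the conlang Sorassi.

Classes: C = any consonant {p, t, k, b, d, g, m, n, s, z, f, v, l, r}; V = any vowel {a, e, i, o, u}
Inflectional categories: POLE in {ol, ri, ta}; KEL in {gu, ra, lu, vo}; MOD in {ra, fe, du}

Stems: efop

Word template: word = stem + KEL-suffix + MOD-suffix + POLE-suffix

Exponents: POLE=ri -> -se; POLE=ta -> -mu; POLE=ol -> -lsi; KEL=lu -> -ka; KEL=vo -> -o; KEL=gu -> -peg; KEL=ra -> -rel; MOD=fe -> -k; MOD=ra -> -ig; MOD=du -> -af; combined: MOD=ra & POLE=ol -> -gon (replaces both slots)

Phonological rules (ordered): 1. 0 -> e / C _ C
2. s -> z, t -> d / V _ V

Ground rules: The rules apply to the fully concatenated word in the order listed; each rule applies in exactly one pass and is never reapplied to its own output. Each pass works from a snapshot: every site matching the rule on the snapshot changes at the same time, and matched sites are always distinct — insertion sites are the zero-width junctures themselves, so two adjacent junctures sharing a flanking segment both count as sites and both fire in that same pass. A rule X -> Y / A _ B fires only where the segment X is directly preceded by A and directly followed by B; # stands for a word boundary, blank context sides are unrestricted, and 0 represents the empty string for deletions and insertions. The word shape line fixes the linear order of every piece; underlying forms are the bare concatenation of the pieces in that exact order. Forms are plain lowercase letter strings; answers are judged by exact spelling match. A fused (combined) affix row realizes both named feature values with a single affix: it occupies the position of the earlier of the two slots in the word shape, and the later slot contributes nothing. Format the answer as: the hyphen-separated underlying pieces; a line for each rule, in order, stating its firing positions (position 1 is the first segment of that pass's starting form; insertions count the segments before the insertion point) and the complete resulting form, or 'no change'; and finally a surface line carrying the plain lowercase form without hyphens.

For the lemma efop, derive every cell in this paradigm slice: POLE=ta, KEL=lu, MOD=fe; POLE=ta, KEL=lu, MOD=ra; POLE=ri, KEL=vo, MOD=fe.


cell POLE=ta, KEL=lu, MOD=fe:
underlying: efop-ka-k-mu
1. 0 -> e / C _ C: inserts after position(s) 4, 7: efopekakemu
2. s -> z, t -> d / V _ V: no change
surface: efopekakemu

cell POLE=ta, KEL=lu, MOD=ra:
underlying: efop-ka-ig-mu
1. 0 -> e / C _ C: inserts after position(s) 4, 8: efopekaigemu
2. s -> z, t -> d / V _ V: no change
surface: efopekaigemu

cell POLE=ri, KEL=vo, MOD=fe:
underlying: efop-o-k-se
1. 0 -> e / C _ C: inserts after position(s) 6: efopokese
2. s -> z, t -> d / V _ V: fires at position(s) 8: efopokeze
surface: efopokeze


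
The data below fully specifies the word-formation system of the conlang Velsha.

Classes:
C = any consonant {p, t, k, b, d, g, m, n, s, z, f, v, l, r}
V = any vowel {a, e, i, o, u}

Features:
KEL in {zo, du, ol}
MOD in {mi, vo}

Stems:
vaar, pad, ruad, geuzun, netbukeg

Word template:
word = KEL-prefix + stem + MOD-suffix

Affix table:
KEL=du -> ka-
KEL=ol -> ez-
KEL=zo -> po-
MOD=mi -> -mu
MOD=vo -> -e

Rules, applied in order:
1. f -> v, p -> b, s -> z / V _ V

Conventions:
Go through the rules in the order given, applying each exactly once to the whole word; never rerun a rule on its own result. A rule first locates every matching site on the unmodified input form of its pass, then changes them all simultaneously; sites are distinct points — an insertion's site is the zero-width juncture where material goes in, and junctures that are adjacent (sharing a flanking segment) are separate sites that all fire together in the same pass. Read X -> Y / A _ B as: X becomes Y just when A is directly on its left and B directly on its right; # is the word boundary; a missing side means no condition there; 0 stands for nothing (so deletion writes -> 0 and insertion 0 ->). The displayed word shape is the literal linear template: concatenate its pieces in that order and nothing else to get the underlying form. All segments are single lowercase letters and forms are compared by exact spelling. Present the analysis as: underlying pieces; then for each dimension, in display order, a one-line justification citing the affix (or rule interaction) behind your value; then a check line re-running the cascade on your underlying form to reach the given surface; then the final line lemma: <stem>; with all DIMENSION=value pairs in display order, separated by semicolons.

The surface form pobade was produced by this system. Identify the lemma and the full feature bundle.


underlying: po-pad-e
KEL=zo - signalled by the affix po-
MOD=vo - signalled by the affix -e
check: popade -> pobade
lemma: pad; KEL=zo; MOD=vo


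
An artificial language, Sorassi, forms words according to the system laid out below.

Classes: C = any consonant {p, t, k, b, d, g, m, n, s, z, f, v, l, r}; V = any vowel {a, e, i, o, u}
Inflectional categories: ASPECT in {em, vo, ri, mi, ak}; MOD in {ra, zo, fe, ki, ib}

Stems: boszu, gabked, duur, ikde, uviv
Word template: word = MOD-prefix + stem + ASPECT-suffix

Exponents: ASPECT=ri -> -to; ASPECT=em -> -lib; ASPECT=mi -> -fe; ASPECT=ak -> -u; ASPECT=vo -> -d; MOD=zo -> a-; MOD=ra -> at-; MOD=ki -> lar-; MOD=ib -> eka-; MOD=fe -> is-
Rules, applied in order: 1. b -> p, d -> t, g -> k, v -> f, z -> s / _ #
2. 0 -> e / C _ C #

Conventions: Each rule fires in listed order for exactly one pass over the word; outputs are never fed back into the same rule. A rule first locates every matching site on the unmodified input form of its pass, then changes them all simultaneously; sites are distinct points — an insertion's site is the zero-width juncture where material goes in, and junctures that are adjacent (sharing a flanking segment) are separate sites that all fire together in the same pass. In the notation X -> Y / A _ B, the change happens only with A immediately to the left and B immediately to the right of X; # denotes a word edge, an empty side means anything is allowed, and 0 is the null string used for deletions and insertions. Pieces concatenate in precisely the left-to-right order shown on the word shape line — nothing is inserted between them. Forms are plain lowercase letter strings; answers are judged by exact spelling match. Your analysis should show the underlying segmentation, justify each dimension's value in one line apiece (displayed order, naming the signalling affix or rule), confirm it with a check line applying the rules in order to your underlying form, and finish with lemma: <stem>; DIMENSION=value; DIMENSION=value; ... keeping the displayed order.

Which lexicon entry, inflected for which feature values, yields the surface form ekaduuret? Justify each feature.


underlying: eka-duur-d
ASPECT=vo - signalled by the affix -d
MOD=ib - signalled by the affix eka-
check: ekaduurd -> ekaduurt -> ekaduuret
lemma: duur; ASPECT=vo; MOD=ib


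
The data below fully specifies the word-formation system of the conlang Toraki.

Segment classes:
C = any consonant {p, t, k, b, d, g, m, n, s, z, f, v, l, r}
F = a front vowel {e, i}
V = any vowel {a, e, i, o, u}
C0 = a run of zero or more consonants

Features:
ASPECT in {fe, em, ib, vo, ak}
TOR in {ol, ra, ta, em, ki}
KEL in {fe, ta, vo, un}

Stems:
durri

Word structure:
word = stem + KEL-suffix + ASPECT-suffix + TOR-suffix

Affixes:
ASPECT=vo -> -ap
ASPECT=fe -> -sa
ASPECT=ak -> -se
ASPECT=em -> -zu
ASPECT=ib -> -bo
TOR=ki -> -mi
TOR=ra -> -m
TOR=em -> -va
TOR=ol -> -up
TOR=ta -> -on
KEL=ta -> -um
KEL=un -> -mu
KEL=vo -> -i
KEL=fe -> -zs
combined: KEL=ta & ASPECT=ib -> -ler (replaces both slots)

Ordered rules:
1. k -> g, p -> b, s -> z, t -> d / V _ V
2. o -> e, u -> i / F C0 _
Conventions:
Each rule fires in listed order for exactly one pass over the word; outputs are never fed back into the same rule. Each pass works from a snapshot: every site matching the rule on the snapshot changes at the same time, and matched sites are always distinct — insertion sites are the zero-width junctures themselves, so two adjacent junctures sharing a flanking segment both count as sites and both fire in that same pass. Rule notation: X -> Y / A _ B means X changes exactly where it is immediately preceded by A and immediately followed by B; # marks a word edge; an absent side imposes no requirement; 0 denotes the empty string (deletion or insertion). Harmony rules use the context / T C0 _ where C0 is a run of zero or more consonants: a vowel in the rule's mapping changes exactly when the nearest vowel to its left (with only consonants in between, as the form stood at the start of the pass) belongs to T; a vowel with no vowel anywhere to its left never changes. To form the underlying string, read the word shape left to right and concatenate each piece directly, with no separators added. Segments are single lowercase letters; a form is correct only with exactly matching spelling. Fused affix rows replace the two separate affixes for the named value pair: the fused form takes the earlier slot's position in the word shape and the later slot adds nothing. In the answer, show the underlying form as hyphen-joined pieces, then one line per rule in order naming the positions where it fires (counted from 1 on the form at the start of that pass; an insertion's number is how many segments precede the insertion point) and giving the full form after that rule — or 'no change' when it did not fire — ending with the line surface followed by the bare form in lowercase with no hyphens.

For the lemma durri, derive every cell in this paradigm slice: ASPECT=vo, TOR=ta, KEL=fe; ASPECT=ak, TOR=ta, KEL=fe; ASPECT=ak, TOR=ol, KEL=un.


cell ASPECT=vo, TOR=ta, KEL=fe:
underlying: durri-zs-ap-on
1. k -> g, p -> b, s -> z, t -> d / V _ V: fires at position(s) 9: durrizsabon
2. o -> e, u -> i / F C0 _: no change
surface: durrizsabon

cell ASPECT=ak, TOR=ta, KEL=fe:
underlying: durri-zs-se-on
1. k -> g, p -> b, s -> z, t -> d / V _ V: no change
2. o -> e, u -> i / F C0 _: fires at position(s) 10: durrizsseen
surface: durrizsseen

cell ASPECT=ak, TOR=ol, KEL=un:
underlying: durri-mu-se-up
1. k -> g, p -> b, s -> z, t -> d / V _ V: fires at position(s) 8: durrimuzeup
2. o -> e, u -> i / F C0 _: fires at position(s) 7, 10: durrimizeip
surface: durrimizeip
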